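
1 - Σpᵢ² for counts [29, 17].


Probabilities: [29/46, 17/46] ≈ [0.6304, 0.3696]
Σpᵢ² = (841 + 289)/46² = 1130/2116
Gini = 1 - Σpᵢ² = 1 - 1130/2116 = 0.466

0.466


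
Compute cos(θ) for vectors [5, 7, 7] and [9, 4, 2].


A·B = 5·9 + 7·4 + 7·2 = 87
‖A‖ = √123 = 11.0905, ‖B‖ = √101 = 10.0499
cos = 87/(√123·√101) = 87/√12423 = 0.7806

0.7806


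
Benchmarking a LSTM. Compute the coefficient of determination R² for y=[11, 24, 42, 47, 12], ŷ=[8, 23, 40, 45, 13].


ȳ = 27.2
SS_res = Σ(y-ŷ)² = 19
SS_tot = Σ(y-ȳ)² = 1114.8
R² = 1 - SS_res/SS_tot = 1 - 0.017 = 0.983

0.983


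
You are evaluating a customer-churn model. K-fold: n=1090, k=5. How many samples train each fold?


Fold size = 1090/5 = 218
Training per fold = 1090 - 218 = 872

872


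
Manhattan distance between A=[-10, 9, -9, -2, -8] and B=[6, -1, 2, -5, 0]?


d = |-10-6| + |9+ 1| + |-9-2| + |-2+ 5| + |-8-0|
  = 16 + 10 + 11 + 3 + 8
  = 48

48


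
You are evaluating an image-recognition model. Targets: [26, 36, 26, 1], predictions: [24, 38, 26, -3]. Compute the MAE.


Absolute errors: |26-24|=2, |36-38|=2, |26-26|=0, |1+ 3|=4
Sum = 8
MAE = 8/4 = 2

2


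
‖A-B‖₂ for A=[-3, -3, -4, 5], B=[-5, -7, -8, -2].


d = √((-3+ 5)² + (-3+ 7)² + (-4+ 8)² + (5+ 2)²)
  = √(4 + 16 + 16 + 49)
  = √85 = 9.2195

9.2195


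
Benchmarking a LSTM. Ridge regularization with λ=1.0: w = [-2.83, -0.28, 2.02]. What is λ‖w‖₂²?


‖w‖₂² = (-2.83)² + (-0.28)² + (2.02)²
     = 8.0089 + 0.0784 + 4.0804
     = 12.1677
λ·‖w‖₂² = 1.0·12.1677 = 12.1677

12.1677


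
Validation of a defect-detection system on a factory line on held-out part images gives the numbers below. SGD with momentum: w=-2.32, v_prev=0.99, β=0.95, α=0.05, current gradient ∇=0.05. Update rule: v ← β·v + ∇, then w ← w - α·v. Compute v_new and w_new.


v_new = 0.95·0.99 + 0.05 = 0.9405 + 0.05 = 0.9905
w_new = -2.32 - 0.05·0.9905 = -2.32 - 0.049525 = -2.369525

v_new=0.9905, w_new=-2.369525


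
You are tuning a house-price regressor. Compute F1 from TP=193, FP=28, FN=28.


Precision = 193/221 = 0.8733
Recall = 193/221 = 0.8733
F1 = 2·P·R/(P+R) = 2·TP/(2·TP+FP+FN) = 386/(386+28+28) = 386/442 = 0.8733

0.8733


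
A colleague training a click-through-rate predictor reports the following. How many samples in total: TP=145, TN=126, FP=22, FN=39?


Total = TP + TN + FP + FN
= 145 + 126 + 22 + 39
= 332
(Predicted positive: 167, predicted negative: 165)

332


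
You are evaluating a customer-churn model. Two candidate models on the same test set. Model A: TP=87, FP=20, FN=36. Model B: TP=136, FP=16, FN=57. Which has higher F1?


Model A: P=87/107=0.8131, R=87/123=0.7073, F1=2PR/(P+R)=2TP/(2TP+FP+FN)=174/230=0.7565
Model B: P=136/152=0.8947, R=136/193=0.7047, F1=2PR/(P+R)=2TP/(2TP+FP+FN)=272/345=0.7884
0.7565 < 0.7884 → Model B

Model B


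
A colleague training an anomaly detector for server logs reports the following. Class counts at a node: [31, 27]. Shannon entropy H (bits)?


Probabilities: [31/58, 27/58] ≈ [0.5345, 0.4655]
H = -((31/58)·log₂(31/58) + (27/58)·log₂(27/58))
  = 0.9966 bits

0.9966 bits


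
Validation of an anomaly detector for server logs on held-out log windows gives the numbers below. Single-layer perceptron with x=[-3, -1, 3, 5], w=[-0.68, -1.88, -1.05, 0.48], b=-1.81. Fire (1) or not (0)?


z = (-3)·(-0.68) + (-1)·(-1.88) + (3)·(-1.05) + (5)·(0.48) - 1.81
  = 1.36
step(z) = 1 (z≥0)

1


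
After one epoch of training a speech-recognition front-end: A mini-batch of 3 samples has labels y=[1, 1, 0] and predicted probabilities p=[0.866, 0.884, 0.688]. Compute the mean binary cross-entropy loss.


L[0] = -ln(0.866) = 0.1439
L[1] = -ln(0.884) = 0.1233
L[2] = -ln(1-0.688) = -ln(0.312) = 1.1648
mean = (0.1439 + 0.1233 + 1.1648)/3 = 0.4773

0.4773


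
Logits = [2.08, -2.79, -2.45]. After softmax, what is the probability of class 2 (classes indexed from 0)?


Exponentials: e^2.08=8.0045, e^-2.79=0.0614, e^-2.45=0.0863
Sum = 8.1522
Softmax = [0.9819, 0.0075, 0.0106]
p[2] = 0.0863/8.1522 = 0.0106

0.0106


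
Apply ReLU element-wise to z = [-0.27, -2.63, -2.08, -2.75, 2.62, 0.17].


ReLU(-0.27) = max(0, -0.27) = 0.0
ReLU(-2.63) = max(0, -2.63) = 0.0
ReLU(-2.08) = max(0, -2.08) = 0.0
ReLU(-2.75) = max(0, -2.75) = 0.0
ReLU(2.62) = max(0, 2.62) = 2.62
ReLU(0.17) = max(0, 0.17) = 0.17
result = [0.0, 0.0, 0.0, 0.0, 2.62, 0.17]

[0.0, 0.0, 0.0, 0.0, 2.62, 0.17]


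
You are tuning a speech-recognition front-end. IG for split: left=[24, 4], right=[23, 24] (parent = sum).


Parent = [47, 28], H_parent = 0.9532
H_left = 0.5917 (n=28), H_right = 0.9997 (n=47)
H_children = (28/75)·0.5917 + (47/75)·0.9997 = 0.8474
IG = 0.9532 - 0.8474 = 0.1058

0.1058


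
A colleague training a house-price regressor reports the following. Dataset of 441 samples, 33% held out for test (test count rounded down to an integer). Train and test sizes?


Test = ⌊441·33/100⌋ = 145
Train = 441 - 145 = 296

Train: 296, Test: 145


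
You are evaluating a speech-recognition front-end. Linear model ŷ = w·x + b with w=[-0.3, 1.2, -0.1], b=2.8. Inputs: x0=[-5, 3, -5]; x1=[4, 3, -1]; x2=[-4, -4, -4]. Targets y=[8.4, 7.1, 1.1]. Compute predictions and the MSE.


ŷ0 = (-0.3)·(-5) + (1.2)·(3) + (-0.1)·(-5) + 2.8 = 8.4
ŷ1 = (-0.3)·(4) + (1.2)·(3) + (-0.1)·(-1) + 2.8 = 5.3
ŷ2 = (-0.3)·(-4) + (1.2)·(-4) + (-0.1)·(-4) + 2.8 = -0.4
errors² = [0.0, 3.24, 2.25]
MSE = 5.4900/3 = 1.83

1.83


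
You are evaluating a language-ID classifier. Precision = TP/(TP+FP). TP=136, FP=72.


Precision = TP/(TP+FP)
= 136/(136+72)
= 136/208 = 65.38%

65.38%


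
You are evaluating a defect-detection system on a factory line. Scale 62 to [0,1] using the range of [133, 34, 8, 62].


min=8, max=133
(62-8)/(133-8) = 54/125 = 0.432

0.432


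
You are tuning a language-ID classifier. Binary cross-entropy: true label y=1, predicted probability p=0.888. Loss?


BCE = -[y·ln(p) + (1-y)·ln(1-p)]
= -1·ln(0.888) - 0
= -ln(0.888) = 0.1188

0.1188


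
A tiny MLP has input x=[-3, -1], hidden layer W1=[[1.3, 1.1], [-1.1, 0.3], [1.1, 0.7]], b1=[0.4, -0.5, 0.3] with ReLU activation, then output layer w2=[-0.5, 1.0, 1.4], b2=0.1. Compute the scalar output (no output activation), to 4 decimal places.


z1[0] = (1.3)·(-3) + (1.1)·(-1) + 0.4 = -4.6
z1[1] = (-1.1)·(-3) + (0.3)·(-1) - 0.5 = 2.5
z1[2] = (1.1)·(-3) + (0.7)·(-1) + 0.3 = -3.7
h = ReLU(z1) = [0.0, 2.5, 0.0]
output = (-0.5)·(0.0) + (1.0)·(2.5) + (1.4)·(0.0) + 0.1 = 2.6

2.6


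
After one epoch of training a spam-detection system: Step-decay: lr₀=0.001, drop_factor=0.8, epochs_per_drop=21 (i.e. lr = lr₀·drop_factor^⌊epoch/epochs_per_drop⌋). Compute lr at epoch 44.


n_drops = ⌊44/21⌋ = 2
lr = 0.001·0.8^2 = 0.001·0.64 = 0.00064

0.00064


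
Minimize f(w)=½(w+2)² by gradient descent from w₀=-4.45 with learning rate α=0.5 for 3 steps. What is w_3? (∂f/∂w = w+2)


step 1: grad = -4.45+2 = -2.45; w = -4.45 - 0.5·(-2.45) = -3.225
step 2: grad = -3.225+2 = -1.225; w = -3.225 - 0.5·(-1.225) = -2.6125
step 3: grad = -2.6125+2 = -0.6125; w = -2.6125 - 0.5·(-0.6125) = -2.30625

-2.30625


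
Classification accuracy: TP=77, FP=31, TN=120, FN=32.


Accuracy = (TP+TN)/(TP+TN+FP+FN)
= (77+120)/(260)
= 197/260 = 75.77%

75.77%


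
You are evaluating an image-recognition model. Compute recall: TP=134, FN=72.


Recall = TP/(TP+FN)
= 134/(134+72)
= 134/206 = 65.05%

65.05%


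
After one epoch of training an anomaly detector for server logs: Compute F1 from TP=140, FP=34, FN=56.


Precision = 140/174 = 0.8046
Recall = 140/196 = 0.7143
F1 = 2·P·R/(P+R) = 2·TP/(2·TP+FP+FN) = 280/(280+34+56) = 280/370 = 0.7568

0.7568


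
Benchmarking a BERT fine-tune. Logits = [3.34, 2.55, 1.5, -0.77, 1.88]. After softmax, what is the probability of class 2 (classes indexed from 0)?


Exponentials: e^3.34=28.2191, e^2.55=12.8071, e^1.5=4.4817, e^-0.77=0.463, e^1.88=6.5535
Sum = 52.5244
Softmax = [0.5373, 0.2438, 0.0853, 0.0088, 0.1248]
p[2] = 4.4817/52.5244 = 0.0853

0.0853


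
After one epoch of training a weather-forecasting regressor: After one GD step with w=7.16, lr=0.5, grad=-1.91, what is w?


w_new = w - α·∇
= 7.16 - 0.5·-1.91
= 7.16 + 0.955
= 8.115

8.115


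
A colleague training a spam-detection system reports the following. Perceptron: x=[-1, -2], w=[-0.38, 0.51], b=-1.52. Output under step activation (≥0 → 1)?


z = (-1)·(-0.38) + (-2)·(0.51) - 1.52
  = -2.16
step(z) = 0 (z<0)

0


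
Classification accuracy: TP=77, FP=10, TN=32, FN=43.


Accuracy = (TP+TN)/(TP+TN+FP+FN)
= (77+32)/(162)
= 109/162 = 67.28%

67.28%


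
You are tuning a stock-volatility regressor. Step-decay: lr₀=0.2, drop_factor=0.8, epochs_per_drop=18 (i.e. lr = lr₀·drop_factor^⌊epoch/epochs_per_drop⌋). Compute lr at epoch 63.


n_drops = ⌊63/18⌋ = 3
lr = 0.2·0.8^3 = 0.2·0.512 = 0.1024

0.1024


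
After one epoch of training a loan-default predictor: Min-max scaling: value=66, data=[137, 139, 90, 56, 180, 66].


min=56, max=180
(66-56)/(180-56) = 10/124 = 0.0806

0.0806


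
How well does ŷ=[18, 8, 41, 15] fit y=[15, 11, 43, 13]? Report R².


ȳ = 20.5
SS_res = Σ(y-ŷ)² = 26
SS_tot = Σ(y-ȳ)² = 683
R² = 1 - SS_res/SS_tot = 1 - 0.0381 = 0.9619

0.9619


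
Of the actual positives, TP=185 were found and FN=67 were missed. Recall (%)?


Recall = TP/(TP+FN)
= 185/(185+67)
= 185/252 = 73.41%

73.41%


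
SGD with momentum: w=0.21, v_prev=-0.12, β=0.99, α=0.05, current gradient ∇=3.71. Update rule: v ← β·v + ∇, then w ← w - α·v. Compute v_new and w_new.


v_new = 0.99·-0.12 + 3.71 = -0.1188 + 3.71 = 3.5912
w_new = 0.21 - 0.05·3.5912 = 0.21 - 0.17956 = 0.03044

v_new=3.5912, w_new=0.03044


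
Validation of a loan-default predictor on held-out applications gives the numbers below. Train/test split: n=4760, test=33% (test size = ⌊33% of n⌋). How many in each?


Test = ⌊4760·33/100⌋ = 1570
Train = 4760 - 1570 = 3190

Train: 3190, Test: 1570


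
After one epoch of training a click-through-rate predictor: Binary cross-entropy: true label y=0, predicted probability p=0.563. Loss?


BCE = -[y·ln(p) + (1-y)·ln(1-p)]
= -0 - 1·ln(1-0.563)
= -ln(0.437) = 0.8278

0.8278


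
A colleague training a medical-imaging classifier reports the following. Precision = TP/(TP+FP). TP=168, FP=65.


Precision = TP/(TP+FP)
= 168/(168+65)
= 168/233 = 72.1%

72.1%


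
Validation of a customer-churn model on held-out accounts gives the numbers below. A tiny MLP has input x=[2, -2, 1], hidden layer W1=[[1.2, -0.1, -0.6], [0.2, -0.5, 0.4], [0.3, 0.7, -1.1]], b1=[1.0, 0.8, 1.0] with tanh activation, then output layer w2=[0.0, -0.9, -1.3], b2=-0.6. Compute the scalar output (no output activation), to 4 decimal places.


z1[0] = (1.2)·(2) + (-0.1)·(-2) + (-0.6)·(1) + 1.0 = 3.0
z1[1] = (0.2)·(2) + (-0.5)·(-2) + (0.4)·(1) + 0.8 = 2.6
z1[2] = (0.3)·(2) + (0.7)·(-2) + (-1.1)·(1) + 1.0 = -0.9
h = tanh(z1) = [0.9951, 0.989, -0.7163]
output = (0.0)·(0.9951) + (-0.9)·(0.989) + (-1.3)·(-0.7163) - 0.6 = -0.5589

-0.5589


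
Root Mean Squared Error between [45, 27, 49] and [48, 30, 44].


MSE = 43/3 = 14.3333
RMSE = √(43/3) = 3.7859

3.7859


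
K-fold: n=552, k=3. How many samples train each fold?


Fold size = 552/3 = 184
Training per fold = 552 - 184 = 368

368


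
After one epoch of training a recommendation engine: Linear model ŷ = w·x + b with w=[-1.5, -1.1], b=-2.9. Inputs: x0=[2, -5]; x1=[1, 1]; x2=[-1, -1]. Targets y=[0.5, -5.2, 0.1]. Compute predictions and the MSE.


ŷ0 = (-1.5)·(2) + (-1.1)·(-5) - 2.9 = -0.4
ŷ1 = (-1.5)·(1) + (-1.1)·(1) - 2.9 = -5.5
ŷ2 = (-1.5)·(-1) + (-1.1)·(-1) - 2.9 = -0.3
errors² = [0.81, 0.09, 0.16]
MSE = 1.0600/3 = 0.3533

0.3533


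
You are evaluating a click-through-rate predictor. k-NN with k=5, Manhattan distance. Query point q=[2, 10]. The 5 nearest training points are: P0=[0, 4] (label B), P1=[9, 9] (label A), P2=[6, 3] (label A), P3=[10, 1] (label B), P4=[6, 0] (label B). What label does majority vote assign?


d(q,P0) = 8  (label B)
d(q,P1) = 8  (label A)
d(q,P2) = 11  (label A)
d(q,P3) = 17  (label B)
d(q,P4) = 14  (label B)
Votes: A=2, B=3
Majority → B

B


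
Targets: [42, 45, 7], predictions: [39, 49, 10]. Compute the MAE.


Absolute errors: |42-39|=3, |45-49|=4, |7-10|=3
Sum = 10
MAE = 10/3 = 10/3

10/3


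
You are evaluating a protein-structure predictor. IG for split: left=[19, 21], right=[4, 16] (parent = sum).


Parent = [23, 37], H_parent = 0.9604
H_left = 0.9982 (n=40), H_right = 0.7219 (n=20)
H_children = (40/60)·0.9982 + (20/60)·0.7219 = 0.9061
IG = 0.9604 - 0.9061 = 0.0543

0.0543


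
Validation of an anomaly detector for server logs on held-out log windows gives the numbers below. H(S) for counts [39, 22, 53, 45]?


Probabilities: [39/159, 22/159, 53/159, 45/159] ≈ [0.2453, 0.1384, 0.3333, 0.283]
H = -((39/159)·log₂(39/159) + (22/159)·log₂(22/159) + (53/159)·log₂(53/159) + (45/159)·log₂(45/159))
  = 1.9358 bits

1.9358 bits


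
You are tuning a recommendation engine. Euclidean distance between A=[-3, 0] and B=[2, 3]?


d = √((-3-2)² + (0-3)²)
  = √(25 + 9)
  = √34 = 5.831

5.831


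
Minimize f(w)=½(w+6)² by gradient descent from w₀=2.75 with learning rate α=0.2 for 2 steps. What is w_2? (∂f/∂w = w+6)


step 1: grad = 2.75+6 = 8.75; w = 2.75 - 0.2·(8.75) = 1
step 2: grad = 1+6 = 7; w = 1 - 0.2·(7) = -0.4

-0.4


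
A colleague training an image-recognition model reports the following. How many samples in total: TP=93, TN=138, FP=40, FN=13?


Total = TP + TN + FP + FN
= 93 + 138 + 40 + 13
= 284
(Predicted positive: 133, predicted negative: 151)

284


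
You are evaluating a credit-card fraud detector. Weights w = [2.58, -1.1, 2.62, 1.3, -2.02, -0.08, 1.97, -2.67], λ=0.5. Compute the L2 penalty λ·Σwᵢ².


‖w‖₂² = (2.58)² + (-1.1)² + (2.62)² + (1.3)² + (-2.02)² + (-0.08)² + (1.97)² + (-2.67)²
     = 6.6564 + 1.21 + 6.8644 + 1.69 + 4.0804 + 0.0064 + 3.8809 + 7.1289
     = 31.5174
λ·‖w‖₂² = 0.5·31.5174 = 15.7587

15.7587


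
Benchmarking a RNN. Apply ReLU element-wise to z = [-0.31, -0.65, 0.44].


ReLU(-0.31) = max(0, -0.31) = 0.0
ReLU(-0.65) = max(0, -0.65) = 0.0
ReLU(0.44) = max(0, 0.44) = 0.44
result = [0.0, 0.0, 0.44]

[0.0, 0.0, 0.44]


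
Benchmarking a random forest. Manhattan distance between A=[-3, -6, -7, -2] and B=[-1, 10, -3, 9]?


d = |-3+ 1| + |-6-10| + |-7+ 3| + |-2-9|
  = 2 + 16 + 4 + 11
  = 33

33


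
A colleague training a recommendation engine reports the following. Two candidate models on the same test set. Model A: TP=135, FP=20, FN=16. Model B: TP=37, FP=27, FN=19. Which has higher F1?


Model A: P=135/155=0.871, R=135/151=0.894, F1=2PR/(P+R)=2TP/(2TP+FP+FN)=270/306=0.8824
Model B: P=37/64=0.5781, R=37/56=0.6607, F1=2PR/(P+R)=2TP/(2TP+FP+FN)=74/120=0.6167
0.8824 > 0.6167 → Model A

Model A


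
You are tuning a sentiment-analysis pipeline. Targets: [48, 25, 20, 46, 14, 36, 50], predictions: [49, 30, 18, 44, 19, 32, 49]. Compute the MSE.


Squared errors: (48-49)²=1, (25-30)²=25, (20-18)²=4, (46-44)²=4, (14-19)²=25, (36-32)²=16, (50-49)²=1
Sum = 76
MSE = 76/7 = 76/7

76/7


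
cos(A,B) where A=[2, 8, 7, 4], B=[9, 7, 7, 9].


A·B = 2·9 + 8·7 + 7·7 + 4·9 = 159
‖A‖ = √133 = 11.5326, ‖B‖ = √260 = 16.1245
cos = 159/(√133·√260) = 159/√34580 = 0.855

0.855


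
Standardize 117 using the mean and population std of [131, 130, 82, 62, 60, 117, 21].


μ = 86.1429, σ = 38.5725
z = (117 - 86.1429)/38.5725 = 0.8

0.8


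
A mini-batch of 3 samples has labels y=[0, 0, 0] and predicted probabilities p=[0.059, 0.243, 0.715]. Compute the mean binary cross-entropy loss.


L[0] = -ln(1-0.059) = -ln(0.941) = 0.0608
L[1] = -ln(1-0.243) = -ln(0.757) = 0.2784
L[2] = -ln(1-0.715) = -ln(0.285) = 1.2553
mean = (0.0608 + 0.2784 + 1.2553)/3 = 0.5315

0.5315


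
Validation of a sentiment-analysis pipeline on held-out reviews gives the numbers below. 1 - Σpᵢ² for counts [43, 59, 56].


Probabilities: [43/158, 59/158, 56/158] ≈ [0.2722, 0.3734, 0.3544]
Σpᵢ² = (1849 + 3481 + 3136)/158² = 8466/24964
Gini = 1 - Σpᵢ² = 1 - 8466/24964 = 0.6609

0.6609


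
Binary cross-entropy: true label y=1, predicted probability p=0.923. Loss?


BCE = -[y·ln(p) + (1-y)·ln(1-p)]
= -1·ln(0.923) - 0
= -ln(0.923) = 0.0801

0.0801


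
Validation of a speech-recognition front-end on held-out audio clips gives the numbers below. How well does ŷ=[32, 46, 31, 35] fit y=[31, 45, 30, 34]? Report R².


ȳ = 35
SS_res = Σ(y-ŷ)² = 4
SS_tot = Σ(y-ȳ)² = 142
R² = 1 - SS_res/SS_tot = 1 - 0.0282 = 0.9718

0.9718


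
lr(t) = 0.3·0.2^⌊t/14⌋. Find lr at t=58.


n_drops = ⌊58/14⌋ = 4
lr = 0.3·0.2^4 = 0.3·0.0016 = 0.00048

0.00048


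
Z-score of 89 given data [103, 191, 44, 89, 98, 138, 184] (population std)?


μ = 121, σ = 49.2283
z = (89 - 121)/49.2283 = -0.65

-0.65


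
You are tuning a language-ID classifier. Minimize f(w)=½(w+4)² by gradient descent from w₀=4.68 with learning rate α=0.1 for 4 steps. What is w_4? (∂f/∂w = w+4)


step 1: grad = 4.68+4 = 8.68; w = 4.68 - 0.1·(8.68) = 3.812
step 2: grad = 3.812+4 = 7.812; w = 3.812 - 0.1·(7.812) = 3.0308
step 3: grad = 3.0308+4 = 7.0308; w = 3.0308 - 0.1·(7.0308) = 2.32772
step 4: grad = 2.32772+4 = 6.32772; w = 2.32772 - 0.1·(6.32772) = 1.694948

1.694948


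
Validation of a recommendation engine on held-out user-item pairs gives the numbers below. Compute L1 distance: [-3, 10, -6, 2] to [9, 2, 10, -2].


d = |-3-9| + |10-2| + |-6-10| + |2+ 2|
  = 12 + 8 + 16 + 4
  = 40

40


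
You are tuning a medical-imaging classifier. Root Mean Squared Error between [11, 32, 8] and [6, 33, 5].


MSE = 35/3 = 11.6667
RMSE = √(35/3) = 3.4157

3.4157


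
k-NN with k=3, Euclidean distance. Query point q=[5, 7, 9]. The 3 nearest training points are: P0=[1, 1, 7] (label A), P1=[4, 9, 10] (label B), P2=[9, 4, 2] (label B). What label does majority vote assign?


d(q,P0) = 7.4833  (label A)
d(q,P1) = 2.4495  (label B)
d(q,P2) = 8.6023  (label B)
Votes: A=1, B=2
Majority → B

B


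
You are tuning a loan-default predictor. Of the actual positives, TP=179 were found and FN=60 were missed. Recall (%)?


Recall = TP/(TP+FN)
= 179/(179+60)
= 179/239 = 74.9%

74.9%


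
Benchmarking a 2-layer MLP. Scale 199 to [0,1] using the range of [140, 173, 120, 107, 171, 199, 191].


min=107, max=199
(199-107)/(199-107) = 92/92 = 1.0

1.0


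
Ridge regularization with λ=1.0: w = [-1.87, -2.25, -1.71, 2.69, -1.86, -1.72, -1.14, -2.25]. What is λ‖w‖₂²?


‖w‖₂² = (-1.87)² + (-2.25)² + (-1.71)² + (2.69)² + (-1.86)² + (-1.72)² + (-1.14)² + (-2.25)²
     = 3.4969 + 5.0625 + 2.9241 + 7.2361 + 3.4596 + 2.9584 + 1.2996 + 5.0625
     = 31.4997
λ·‖w‖₂² = 1.0·31.4997 = 31.4997

31.4997


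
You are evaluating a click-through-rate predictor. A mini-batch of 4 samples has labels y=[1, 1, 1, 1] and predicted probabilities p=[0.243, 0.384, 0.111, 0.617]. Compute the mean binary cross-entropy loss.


L[0] = -ln(0.243) = 1.4147
L[1] = -ln(0.384) = 0.9571
L[2] = -ln(0.111) = 2.1982
L[3] = -ln(0.617) = 0.4829
mean = (1.4147 + 0.9571 + 2.1982 + 0.4829)/4 = 1.2632

1.2632


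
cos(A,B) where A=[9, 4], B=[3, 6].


A·B = 9·3 + 4·6 = 51
‖A‖ = √97 = 9.8489, ‖B‖ = √45 = 6.7082
cos = 51/(√97·√45) = 51/√4365 = 0.7719

0.7719


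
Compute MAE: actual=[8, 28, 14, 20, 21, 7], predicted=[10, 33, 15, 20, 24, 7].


Absolute errors: |8-10|=2, |28-33|=5, |14-15|=1, |20-20|=0, |21-24|=3, |7-7|=0
Sum = 11
MAE = 11/6 = 11/6

11/6


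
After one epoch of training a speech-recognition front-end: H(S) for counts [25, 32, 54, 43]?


Probabilities: [25/154, 32/154, 54/154, 43/154] ≈ [0.1623, 0.2078, 0.3506, 0.2792]
H = -((25/154)·log₂(25/154) + (32/154)·log₂(32/154) + (54/154)·log₂(54/154) + (43/154)·log₂(43/154))
  = 1.9409 bits

1.9409 bits


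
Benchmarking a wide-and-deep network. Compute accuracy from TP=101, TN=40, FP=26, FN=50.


Accuracy = (TP+TN)/(TP+TN+FP+FN)
= (101+40)/(217)
= 141/217 = 64.98%

64.98%


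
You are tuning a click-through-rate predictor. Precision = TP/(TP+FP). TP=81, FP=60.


Precision = TP/(TP+FP)
= 81/(81+60)
= 81/141 = 57.45%

57.45%


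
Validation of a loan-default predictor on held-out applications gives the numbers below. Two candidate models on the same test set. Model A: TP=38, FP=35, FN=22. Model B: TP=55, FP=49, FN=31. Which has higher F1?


Model A: P=38/73=0.5205, R=38/60=0.6333, F1=2PR/(P+R)=2TP/(2TP+FP+FN)=76/133=0.5714
Model B: P=55/104=0.5288, R=55/86=0.6395, F1=2PR/(P+R)=2TP/(2TP+FP+FN)=110/190=0.5789
0.5714 < 0.5789 → Model B

Model B


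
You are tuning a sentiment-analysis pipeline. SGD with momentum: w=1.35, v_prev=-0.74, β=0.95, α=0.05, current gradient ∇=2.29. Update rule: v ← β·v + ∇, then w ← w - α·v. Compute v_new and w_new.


v_new = 0.95·-0.74 + 2.29 = -0.703 + 2.29 = 1.587
w_new = 1.35 - 0.05·1.587 = 1.35 - 0.07935 = 1.27065

v_new=1.587, w_new=1.27065


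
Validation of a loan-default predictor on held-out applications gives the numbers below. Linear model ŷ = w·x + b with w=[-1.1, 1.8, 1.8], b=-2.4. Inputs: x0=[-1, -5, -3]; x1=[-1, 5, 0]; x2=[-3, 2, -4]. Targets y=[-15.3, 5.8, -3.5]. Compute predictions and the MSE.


ŷ0 = (-1.1)·(-1) + (1.8)·(-5) + (1.8)·(-3) - 2.4 = -15.7
ŷ1 = (-1.1)·(-1) + (1.8)·(5) + (1.8)·(0) - 2.4 = 7.7
ŷ2 = (-1.1)·(-3) + (1.8)·(2) + (1.8)·(-4) - 2.4 = -2.7
errors² = [0.16, 3.61, 0.64]
MSE = 4.4100/3 = 1.47

1.47


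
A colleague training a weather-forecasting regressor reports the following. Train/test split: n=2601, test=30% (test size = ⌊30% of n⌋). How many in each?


Test = ⌊2601·30/100⌋ = 780
Train = 2601 - 780 = 1821

Train: 1821, Test: 780


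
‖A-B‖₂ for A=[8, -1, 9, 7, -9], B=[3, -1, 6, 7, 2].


d = √((8-3)² + (-1+ 1)² + (9-6)² + (7-7)² + (-9-2)²)
  = √(25 + 0 + 9 + 0 + 121)
  = √155 = 12.4499

12.4499


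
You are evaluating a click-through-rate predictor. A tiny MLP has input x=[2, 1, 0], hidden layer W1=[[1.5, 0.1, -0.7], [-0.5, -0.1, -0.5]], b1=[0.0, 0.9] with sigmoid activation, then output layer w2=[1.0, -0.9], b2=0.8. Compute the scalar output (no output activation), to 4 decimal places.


z1[0] = (1.5)·(2) + (0.1)·(1) + (-0.7)·(0) + 0.0 = 3.1
z1[1] = (-0.5)·(2) + (-0.1)·(1) + (-0.5)·(0) + 0.9 = -0.2
h = sigmoid(z1) = [0.9569, 0.4502]
output = (1.0)·(0.9569) + (-0.9)·(0.4502) + 0.8 = 1.3517

1.3517


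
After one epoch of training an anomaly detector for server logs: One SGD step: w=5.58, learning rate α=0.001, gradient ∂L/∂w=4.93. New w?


w_new = w - α·∇
= 5.58 - 0.001·4.93
= 5.58 - 0.00493
= 5.57507

5.57507


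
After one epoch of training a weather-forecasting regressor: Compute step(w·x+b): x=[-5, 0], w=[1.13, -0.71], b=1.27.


z = (-5)·(1.13) + (0)·(-0.71) + 1.27
  = -4.38
step(z) = 0 (z<0)

0


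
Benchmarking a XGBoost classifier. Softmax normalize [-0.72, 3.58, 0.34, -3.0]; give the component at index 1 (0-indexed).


Exponentials: e^-0.72=0.4868, e^3.58=35.8735, e^0.34=1.4049, e^-3.0=0.0498
Sum = 37.815
Softmax = [0.0129, 0.9487, 0.0372, 0.0013]
p[1] = 35.8735/37.815 = 0.9487

0.9487


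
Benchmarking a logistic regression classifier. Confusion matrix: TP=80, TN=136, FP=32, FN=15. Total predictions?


Total = TP + TN + FP + FN
= 80 + 136 + 32 + 15
= 263
(Predicted positive: 112, predicted negative: 151)

263


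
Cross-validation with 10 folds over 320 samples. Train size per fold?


Fold size = 320/10 = 32
Training per fold = 320 - 32 = 288

288


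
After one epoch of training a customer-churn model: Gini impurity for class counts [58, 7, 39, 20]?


Probabilities: [58/124, 7/124, 39/124, 20/124] ≈ [0.4677, 0.0565, 0.3145, 0.1613]
Σpᵢ² = (3364 + 49 + 1521 + 400)/124² = 5334/15376
Gini = 1 - Σpᵢ² = 1 - 5334/15376 = 0.6531

0.6531


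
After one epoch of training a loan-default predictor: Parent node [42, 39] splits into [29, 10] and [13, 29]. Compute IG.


Parent = [42, 39], H_parent = 0.999
H_left = 0.8213 (n=39), H_right = 0.8926 (n=42)
H_children = (39/81)·0.8213 + (42/81)·0.8926 = 0.8583
IG = 0.999 - 0.8583 = 0.1407

0.1407


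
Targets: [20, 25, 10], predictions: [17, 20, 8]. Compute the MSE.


Squared errors: (20-17)²=9, (25-20)²=25, (10-8)²=4
Sum = 38
MSE = 38/3 = 38/3

38/3


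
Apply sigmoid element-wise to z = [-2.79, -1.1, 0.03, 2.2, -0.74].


σ(-2.79) = 1/(1+e^2.79) = 0.0579
σ(-1.1) = 1/(1+e^1.1) = 0.2497
σ(0.03) = 1/(1+e^-0.03) = 0.5075
σ(2.2) = 1/(1+e^-2.2) = 0.9002
σ(-0.74) = 1/(1+e^0.74) = 0.323
result = [0.0579, 0.2497, 0.5075, 0.9002, 0.323]

[0.0579, 0.2497, 0.5075, 0.9002, 0.323]


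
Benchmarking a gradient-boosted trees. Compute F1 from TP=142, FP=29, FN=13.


Precision = 142/171 = 0.8304
Recall = 142/155 = 0.9161
F1 = 2·P·R/(P+R) = 2·TP/(2·TP+FP+FN) = 284/(284+29+13) = 284/326 = 0.8712

0.8712


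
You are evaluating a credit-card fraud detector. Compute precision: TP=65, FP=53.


Precision = TP/(TP+FP)
= 65/(65+53)
= 65/118 = 55.08%

55.08%


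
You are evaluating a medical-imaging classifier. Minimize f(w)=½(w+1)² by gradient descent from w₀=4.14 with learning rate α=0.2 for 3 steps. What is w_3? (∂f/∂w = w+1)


step 1: grad = 4.14+1 = 5.14; w = 4.14 - 0.2·(5.14) = 3.112
step 2: grad = 3.112+1 = 4.112; w = 3.112 - 0.2·(4.112) = 2.2896
step 3: grad = 2.2896+1 = 3.2896; w = 2.2896 - 0.2·(3.2896) = 1.63168

1.63168


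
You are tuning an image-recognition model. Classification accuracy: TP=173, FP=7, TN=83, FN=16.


Accuracy = (TP+TN)/(TP+TN+FP+FN)
= (173+83)/(279)
= 256/279 = 91.76%

91.76%


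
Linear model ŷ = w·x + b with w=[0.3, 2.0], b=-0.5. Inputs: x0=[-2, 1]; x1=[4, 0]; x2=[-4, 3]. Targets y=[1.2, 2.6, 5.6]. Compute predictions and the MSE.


ŷ0 = (0.3)·(-2) + (2.0)·(1) - 0.5 = 0.9
ŷ1 = (0.3)·(4) + (2.0)·(0) - 0.5 = 0.7
ŷ2 = (0.3)·(-4) + (2.0)·(3) - 0.5 = 4.3
errors² = [0.09, 3.61, 1.69]
MSE = 5.3900/3 = 1.7967

1.7967


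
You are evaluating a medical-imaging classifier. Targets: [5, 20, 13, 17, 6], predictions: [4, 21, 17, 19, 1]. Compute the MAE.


Absolute errors: |5-4|=1, |20-21|=1, |13-17|=4, |17-19|=2, |6-1|=5
Sum = 13
MAE = 13/5 = 13/5

13/5


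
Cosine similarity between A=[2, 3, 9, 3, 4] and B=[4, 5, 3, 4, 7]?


A·B = 2·4 + 3·5 + 9·3 + 3·4 + 4·7 = 90
‖A‖ = √119 = 10.9087, ‖B‖ = √115 = 10.7238
cos = 90/(√119·√115) = 90/√13685 = 0.7693

0.7693


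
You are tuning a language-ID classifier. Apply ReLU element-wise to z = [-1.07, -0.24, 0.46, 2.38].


ReLU(-1.07) = max(0, -1.07) = 0.0
ReLU(-0.24) = max(0, -0.24) = 0.0
ReLU(0.46) = max(0, 0.46) = 0.46
ReLU(2.38) = max(0, 2.38) = 2.38
result = [0.0, 0.0, 0.46, 2.38]

[0.0, 0.0, 0.46, 2.38]


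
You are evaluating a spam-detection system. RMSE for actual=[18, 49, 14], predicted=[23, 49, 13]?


MSE = 26/3 = 8.6667
RMSE = √(26/3) = 2.9439

2.9439


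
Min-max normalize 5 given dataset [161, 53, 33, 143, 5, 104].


min=5, max=161
(5-5)/(161-5) = 0/156 = 0.0

0.0


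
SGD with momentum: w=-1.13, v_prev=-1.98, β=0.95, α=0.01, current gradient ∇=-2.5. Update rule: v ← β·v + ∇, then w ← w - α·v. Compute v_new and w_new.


v_new = 0.95·-1.98 - 2.5 = -1.881 - 2.5 = -4.381
w_new = -1.13 - 0.01·-4.381 = -1.13 + 0.04381 = -1.08619

v_new=-4.381, w_new=-1.08619


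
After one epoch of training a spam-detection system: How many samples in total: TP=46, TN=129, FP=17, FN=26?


Total = TP + TN + FP + FN
= 46 + 129 + 17 + 26
= 218
(Predicted positive: 63, predicted negative: 155)

218


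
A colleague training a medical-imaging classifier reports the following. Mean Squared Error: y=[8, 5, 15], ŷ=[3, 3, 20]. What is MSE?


Squared errors: (8-3)²=25, (5-3)²=4, (15-20)²=25
Sum = 54
MSE = 54/3 = 18

18


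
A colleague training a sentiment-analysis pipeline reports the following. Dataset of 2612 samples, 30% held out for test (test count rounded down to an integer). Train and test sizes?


Test = ⌊2612·30/100⌋ = 783
Train = 2612 - 783 = 1829

Train: 1829, Test: 783


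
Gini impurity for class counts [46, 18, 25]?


Probabilities: [46/89, 18/89, 25/89] ≈ [0.5169, 0.2022, 0.2809]
Σpᵢ² = (2116 + 324 + 625)/89² = 3065/7921
Gini = 1 - Σpᵢ² = 1 - 3065/7921 = 0.6131

0.6131


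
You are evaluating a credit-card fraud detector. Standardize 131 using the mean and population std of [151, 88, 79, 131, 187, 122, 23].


μ = 111.5714, σ = 49.5576
z = (131 - 111.5714)/49.5576 = 0.392

0.392


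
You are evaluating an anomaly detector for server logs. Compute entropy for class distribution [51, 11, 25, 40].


Probabilities: [51/127, 11/127, 25/127, 40/127] ≈ [0.4016, 0.0866, 0.1969, 0.315]
H = -((51/127)·log₂(51/127) + (11/127)·log₂(11/127) + (25/127)·log₂(25/127) + (40/127)·log₂(40/127))
  = 1.8208 bits

1.8208 bits


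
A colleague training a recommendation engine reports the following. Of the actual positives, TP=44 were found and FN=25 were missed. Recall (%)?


Recall = TP/(TP+FN)
= 44/(44+25)
= 44/69 = 63.77%

63.77%


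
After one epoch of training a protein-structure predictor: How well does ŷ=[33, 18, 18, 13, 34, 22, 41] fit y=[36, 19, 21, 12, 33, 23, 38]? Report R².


ȳ = 26
SS_res = Σ(y-ŷ)² = 31
SS_tot = Σ(y-ȳ)² = 572
R² = 1 - SS_res/SS_tot = 1 - 0.0542 = 0.9458

0.9458


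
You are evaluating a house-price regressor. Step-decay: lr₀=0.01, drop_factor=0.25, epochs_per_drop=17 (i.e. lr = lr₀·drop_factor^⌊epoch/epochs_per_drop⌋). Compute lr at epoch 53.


n_drops = ⌊53/17⌋ = 3
lr = 0.01·0.25^3 = 0.01·0.015625 = 0.00015625

0.00015625


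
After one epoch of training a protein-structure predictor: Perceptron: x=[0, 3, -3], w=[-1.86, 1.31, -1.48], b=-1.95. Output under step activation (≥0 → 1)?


z = (0)·(-1.86) + (3)·(1.31) + (-3)·(-1.48) - 1.95
  = 6.42
step(z) = 1 (z≥0)

1


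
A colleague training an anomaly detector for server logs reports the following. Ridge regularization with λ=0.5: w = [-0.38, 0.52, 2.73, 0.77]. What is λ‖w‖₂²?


‖w‖₂² = (-0.38)² + (0.52)² + (2.73)² + (0.77)²
     = 0.1444 + 0.2704 + 7.4529 + 0.5929
     = 8.4606
λ·‖w‖₂² = 0.5·8.4606 = 4.2303

4.2303


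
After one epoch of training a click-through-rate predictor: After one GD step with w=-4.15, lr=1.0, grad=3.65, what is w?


w_new = w - α·∇
= -4.15 - 1.0·3.65
= -4.15 - 3.65
= -7.8

-7.8


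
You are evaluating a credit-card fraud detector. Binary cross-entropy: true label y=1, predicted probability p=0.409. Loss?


BCE = -[y·ln(p) + (1-y)·ln(1-p)]
= -1·ln(0.409) - 0
= -ln(0.409) = 0.894

0.894


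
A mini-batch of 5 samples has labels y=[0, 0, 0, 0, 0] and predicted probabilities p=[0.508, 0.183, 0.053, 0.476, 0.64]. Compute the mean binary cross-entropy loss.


L[0] = -ln(1-0.508) = -ln(0.492) = 0.7093
L[1] = -ln(1-0.183) = -ln(0.817) = 0.2021
L[2] = -ln(1-0.053) = -ln(0.947) = 0.0545
L[3] = -ln(1-0.476) = -ln(0.524) = 0.6463
L[4] = -ln(1-0.64) = -ln(0.36) = 1.0217
mean = (0.7093 + 0.2021 + 0.0545 + 0.6463 + 1.0217)/5 = 0.5268

0.5268


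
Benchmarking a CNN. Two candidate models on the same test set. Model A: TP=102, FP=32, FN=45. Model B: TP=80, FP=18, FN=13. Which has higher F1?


Model A: P=102/134=0.7612, R=102/147=0.6939, F1=2PR/(P+R)=2TP/(2TP+FP+FN)=204/281=0.726
Model B: P=80/98=0.8163, R=80/93=0.8602, F1=2PR/(P+R)=2TP/(2TP+FP+FN)=160/191=0.8377
0.726 < 0.8377 → Model B

Model B


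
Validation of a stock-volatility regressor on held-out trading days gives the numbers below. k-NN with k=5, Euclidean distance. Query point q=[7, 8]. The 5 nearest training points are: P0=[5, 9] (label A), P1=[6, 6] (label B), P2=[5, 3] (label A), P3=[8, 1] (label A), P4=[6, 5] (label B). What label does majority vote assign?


d(q,P0) = 2.2361  (label A)
d(q,P1) = 2.2361  (label B)
d(q,P2) = 5.3852  (label A)
d(q,P3) = 7.0711  (label A)
d(q,P4) = 3.1623  (label B)
Votes: A=3, B=2
Majority → A

A


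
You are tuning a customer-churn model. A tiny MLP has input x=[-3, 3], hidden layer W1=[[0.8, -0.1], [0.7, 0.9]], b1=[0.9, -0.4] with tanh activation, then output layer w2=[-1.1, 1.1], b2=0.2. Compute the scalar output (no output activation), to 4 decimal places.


z1[0] = (0.8)·(-3) + (-0.1)·(3) + 0.9 = -1.8
z1[1] = (0.7)·(-3) + (0.9)·(3) - 0.4 = 0.2
h = tanh(z1) = [-0.9468, 0.1974]
output = (-1.1)·(-0.9468) + (1.1)·(0.1974) + 0.2 = 1.4586

1.4586


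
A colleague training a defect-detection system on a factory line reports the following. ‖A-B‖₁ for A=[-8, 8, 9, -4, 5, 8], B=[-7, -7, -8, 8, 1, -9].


d = |-8+ 7| + |8+ 7| + |9+ 8| + |-4-8| + |5-1| + |8+ 9|
  = 1 + 15 + 17 + 12 + 4 + 17
  = 66

66


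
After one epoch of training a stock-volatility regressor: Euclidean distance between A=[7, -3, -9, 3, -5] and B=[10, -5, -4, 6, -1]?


d = √((7-10)² + (-3+ 5)² + (-9+ 4)² + (3-6)² + (-5+ 1)²)
  = √(9 + 4 + 25 + 9 + 16)
  = √63 = 7.9373

7.9373


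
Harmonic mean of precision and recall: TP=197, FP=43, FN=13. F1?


Precision = 197/240 = 0.8208
Recall = 197/210 = 0.9381
F1 = 2·P·R/(P+R) = 2·TP/(2·TP+FP+FN) = 394/(394+43+13) = 394/450 = 0.8756

0.8756


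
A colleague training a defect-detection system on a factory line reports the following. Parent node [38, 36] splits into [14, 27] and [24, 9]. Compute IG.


Parent = [38, 36], H_parent = 0.9995
H_left = 0.9262 (n=41), H_right = 0.8454 (n=33)
H_children = (41/74)·0.9262 + (33/74)·0.8454 = 0.8902
IG = 0.9995 - 0.8902 = 0.1093

0.1093


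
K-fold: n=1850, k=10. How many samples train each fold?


Fold size = 1850/10 = 185
Training per fold = 1850 - 185 = 1665

1665


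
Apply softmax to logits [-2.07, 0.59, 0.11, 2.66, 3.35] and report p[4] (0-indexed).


Exponentials: e^-2.07=0.1262, e^0.59=1.804, e^0.11=1.1163, e^2.66=14.2963, e^3.35=28.5027
Sum = 45.8455
Softmax = [0.0028, 0.0393, 0.0243, 0.3118, 0.6217]
p[4] = 28.5027/45.8455 = 0.6217

0.6217


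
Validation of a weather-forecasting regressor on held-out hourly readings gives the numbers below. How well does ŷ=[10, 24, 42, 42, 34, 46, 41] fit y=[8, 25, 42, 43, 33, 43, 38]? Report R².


ȳ = 33.1429
SS_res = Σ(y-ŷ)² = 25
SS_tot = Σ(y-ȳ)² = 994.86
R² = 1 - SS_res/SS_tot = 1 - 0.0251 = 0.9749

0.9749


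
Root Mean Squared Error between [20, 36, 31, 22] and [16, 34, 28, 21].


MSE = 30/4 = 7.5
RMSE = √(30/4) = 2.7386

2.7386


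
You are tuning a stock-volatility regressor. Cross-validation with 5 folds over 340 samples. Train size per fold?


Fold size = 340/5 = 68
Training per fold = 340 - 68 = 272

272


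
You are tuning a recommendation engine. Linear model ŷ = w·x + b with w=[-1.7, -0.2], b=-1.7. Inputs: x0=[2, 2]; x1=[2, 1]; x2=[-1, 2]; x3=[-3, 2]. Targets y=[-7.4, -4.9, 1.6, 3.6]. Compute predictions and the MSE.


ŷ0 = (-1.7)·(2) + (-0.2)·(2) - 1.7 = -5.5
ŷ1 = (-1.7)·(2) + (-0.2)·(1) - 1.7 = -5.3
ŷ2 = (-1.7)·(-1) + (-0.2)·(2) - 1.7 = -0.4
ŷ3 = (-1.7)·(-3) + (-0.2)·(2) - 1.7 = 3.0
errors² = [3.61, 0.16, 4.0, 0.36]
MSE = 8.1300/4 = 2.0325

2.0325


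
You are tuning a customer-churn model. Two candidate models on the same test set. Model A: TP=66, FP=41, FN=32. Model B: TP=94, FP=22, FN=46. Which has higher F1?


Model A: P=66/107=0.6168, R=66/98=0.6735, F1=2PR/(P+R)=2TP/(2TP+FP+FN)=132/205=0.6439
Model B: P=94/116=0.8103, R=94/140=0.6714, F1=2PR/(P+R)=2TP/(2TP+FP+FN)=188/256=0.7344
0.6439 < 0.7344 → Model B

Model B


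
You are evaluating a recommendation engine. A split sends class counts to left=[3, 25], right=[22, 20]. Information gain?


Parent = [25, 45], H_parent = 0.9403
H_left = 0.4912 (n=28), H_right = 0.9984 (n=42)
H_children = (28/70)·0.4912 + (42/70)·0.9984 = 0.7955
IG = 0.9403 - 0.7955 = 0.1448

0.1448


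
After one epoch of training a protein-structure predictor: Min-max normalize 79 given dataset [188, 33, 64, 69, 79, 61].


min=33, max=188
(79-33)/(188-33) = 46/155 = 0.2968

0.2968


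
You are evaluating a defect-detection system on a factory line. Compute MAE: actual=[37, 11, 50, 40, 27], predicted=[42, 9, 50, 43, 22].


Absolute errors: |37-42|=5, |11-9|=2, |50-50|=0, |40-43|=3, |27-22|=5
Sum = 15
MAE = 15/5 = 3

3


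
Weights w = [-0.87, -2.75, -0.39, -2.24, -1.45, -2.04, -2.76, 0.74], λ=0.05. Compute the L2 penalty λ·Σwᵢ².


‖w‖₂² = (-0.87)² + (-2.75)² + (-0.39)² + (-2.24)² + (-1.45)² + (-2.04)² + (-2.76)² + (0.74)²
     = 0.7569 + 7.5625 + 0.1521 + 5.0176 + 2.1025 + 4.1616 + 7.6176 + 0.5476
     = 27.9184
λ·‖w‖₂² = 0.05·27.9184 = 1.39592

1.39592


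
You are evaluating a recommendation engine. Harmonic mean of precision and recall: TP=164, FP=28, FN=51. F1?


Precision = 164/192 = 0.8542
Recall = 164/215 = 0.7628
F1 = 2·P·R/(P+R) = 2·TP/(2·TP+FP+FN) = 328/(328+28+51) = 328/407 = 0.8059

0.8059


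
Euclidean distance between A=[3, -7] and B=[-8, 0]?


d = √((3+ 8)² + (-7-0)²)
  = √(121 + 49)
  = √170 = 13.0384

13.0384


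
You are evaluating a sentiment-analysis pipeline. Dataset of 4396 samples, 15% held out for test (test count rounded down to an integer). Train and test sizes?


Test = ⌊4396·15/100⌋ = 659
Train = 4396 - 659 = 3737

Train: 3737, Test: 659


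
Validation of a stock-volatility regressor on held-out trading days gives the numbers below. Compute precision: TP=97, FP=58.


Precision = TP/(TP+FP)
= 97/(97+58)
= 97/155 = 62.58%

62.58%


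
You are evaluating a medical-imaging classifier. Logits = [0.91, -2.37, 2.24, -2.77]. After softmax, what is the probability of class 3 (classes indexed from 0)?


Exponentials: e^0.91=2.4843, e^-2.37=0.0935, e^2.24=9.3933, e^-2.77=0.0627
Sum = 12.0338
Softmax = [0.2064, 0.0078, 0.7806, 0.0052]
p[3] = 0.0627/12.0338 = 0.0052

0.0052


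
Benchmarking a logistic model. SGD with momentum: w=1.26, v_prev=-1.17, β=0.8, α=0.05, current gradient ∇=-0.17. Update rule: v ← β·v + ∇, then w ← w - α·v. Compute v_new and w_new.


v_new = 0.8·-1.17 - 0.17 = -0.936 - 0.17 = -1.106
w_new = 1.26 - 0.05·-1.106 = 1.26 + 0.0553 = 1.3153

v_new=-1.106, w_new=1.3153


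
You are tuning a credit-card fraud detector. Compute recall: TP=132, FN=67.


Recall = TP/(TP+FN)
= 132/(132+67)
= 132/199 = 66.33%

66.33%


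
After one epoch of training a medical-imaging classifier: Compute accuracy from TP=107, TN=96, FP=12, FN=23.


Accuracy = (TP+TN)/(TP+TN+FP+FN)
= (107+96)/(238)
= 203/238 = 85.29%

85.29%


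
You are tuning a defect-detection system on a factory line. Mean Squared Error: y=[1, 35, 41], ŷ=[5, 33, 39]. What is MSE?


Squared errors: (1-5)²=16, (35-33)²=4, (41-39)²=4
Sum = 24
MSE = 24/3 = 8

8


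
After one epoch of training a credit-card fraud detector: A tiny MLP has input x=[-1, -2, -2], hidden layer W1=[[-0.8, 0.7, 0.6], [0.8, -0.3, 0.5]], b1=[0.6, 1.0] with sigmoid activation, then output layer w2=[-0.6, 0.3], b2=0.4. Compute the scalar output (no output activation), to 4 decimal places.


z1[0] = (-0.8)·(-1) + (0.7)·(-2) + (0.6)·(-2) + 0.6 = -1.2
z1[1] = (0.8)·(-1) + (-0.3)·(-2) + (0.5)·(-2) + 1.0 = -0.2
h = sigmoid(z1) = [0.2315, 0.4502]
output = (-0.6)·(0.2315) + (0.3)·(0.4502) + 0.4 = 0.3962

0.3962


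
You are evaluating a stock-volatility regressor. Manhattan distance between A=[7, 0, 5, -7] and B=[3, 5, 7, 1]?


d = |7-3| + |0-5| + |5-7| + |-7-1|
  = 4 + 5 + 2 + 8
  = 19

19
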